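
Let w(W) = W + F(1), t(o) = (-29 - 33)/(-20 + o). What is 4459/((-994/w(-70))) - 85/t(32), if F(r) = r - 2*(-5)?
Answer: 1237493/4402 ≈ 281.12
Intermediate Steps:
F(r) = 10 + r (F(r) = r + 10 = 10 + r)
t(o) = -62/(-20 + o)
w(W) = 11 + W (w(W) = W + (10 + 1) = W + 11 = 11 + W)
4459/((-994/w(-70))) - 85/t(32) = 4459/((-994/(11 - 70))) - 85/((-62/(-20 + 32))) = 4459/((-994/(-59))) - 85/((-62/12)) = 4459/((-994*(-1/59))) - 85/((-62*1/12)) = 4459/(994/59) - 85/(-31/6) = 4459*(59/994) - 85*(-6/31) = 37583/142 + 510/31 = 1237493/4402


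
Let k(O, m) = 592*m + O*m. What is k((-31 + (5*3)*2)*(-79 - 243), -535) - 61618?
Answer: -550608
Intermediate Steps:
k((-31 + (5*3)*2)*(-79 - 243), -535) - 61618 = -535*(592 + (-31 + (5*3)*2)*(-79 - 243)) - 61618 = -535*(592 + (-31 + 15*2)*(-322)) - 61618 = -535*(592 + (-31 + 30)*(-322)) - 61618 = -535*(592 - 1*(-322)) - 61618 = -535*(592 + 322) - 61618 = -535*914 - 61618 = -488990 - 61618 = -550608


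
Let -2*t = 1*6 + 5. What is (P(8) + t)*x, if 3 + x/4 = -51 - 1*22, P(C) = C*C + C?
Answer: -20216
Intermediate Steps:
P(C) = C + C**2 (P(C) = C**2 + C = C + C**2)
x = -304 (x = -12 + 4*(-51 - 1*22) = -12 + 4*(-51 - 22) = -12 + 4*(-73) = -12 - 292 = -304)
t = -11/2 (t = -(1*6 + 5)/2 = -(6 + 5)/2 = -1/2*11 = -11/2 ≈ -5.5000)
(P(8) + t)*x = (8*(1 + 8) - 11/2)*(-304) = (8*9 - 11/2)*(-304) = (72 - 11/2)*(-304) = (133/2)*(-304) = -20216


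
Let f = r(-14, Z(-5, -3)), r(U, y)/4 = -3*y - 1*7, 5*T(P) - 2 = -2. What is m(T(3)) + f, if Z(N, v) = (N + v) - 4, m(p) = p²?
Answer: 116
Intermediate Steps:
T(P) = 0 (T(P) = ⅖ + (⅕)*(-2) = ⅖ - ⅖ = 0)
Z(N, v) = -4 + N + v
r(U, y) = -28 - 12*y (r(U, y) = 4*(-3*y - 1*7) = 4*(-3*y - 7) = 4*(-7 - 3*y) = -28 - 12*y)
f = 116 (f = -28 - 12*(-4 - 5 - 3) = -28 - 12*(-12) = -28 + 144 = 116)
m(T(3)) + f = 0² + 116 = 0 + 116 = 116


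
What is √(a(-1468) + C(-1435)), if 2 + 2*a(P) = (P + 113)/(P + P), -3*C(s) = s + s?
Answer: √18539836989/4404 ≈ 30.918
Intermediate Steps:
C(s) = -2*s/3 (C(s) = -(s + s)/3 = -2*s/3)
a(P) = -1 + (113 + P)/(4*P) (a(P) = -1 + ((P + 113)/(P + P))/2 = -1 + ((113 + P)/((2*P)))/2 = -1 + ((113 + P)*(1/(2*P)))/2 = -1 + ((113 + P)/(2*P))/2 = -1 + (113 + P)/(4*P))
√(a(-1468) + C(-1435)) = √((¼)*(113 - 3*(-1468))/(-1468) - ⅔*(-1435)) = √((¼)*(-1/1468)*(113 + 4404) + 2870/3) = √((¼)*(-1/1468)*4517 + 2870/3) = √(-4517/5872 + 2870/3) = √(16839089/17616) = √18539836989/4404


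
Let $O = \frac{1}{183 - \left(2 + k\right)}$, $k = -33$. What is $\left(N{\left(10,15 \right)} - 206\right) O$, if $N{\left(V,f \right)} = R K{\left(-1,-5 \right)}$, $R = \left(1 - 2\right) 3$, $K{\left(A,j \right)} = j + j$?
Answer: $- \frac{88}{107} \approx -0.82243$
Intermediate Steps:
$K{\left(A,j \right)} = 2 j$
$R = -3$ ($R = \left(1 - 2\right) 3 = \left(-1\right) 3 = -3$)
$N{\left(V,f \right)} = 30$ ($N{\left(V,f \right)} = - 3 \cdot 2 \left(-5\right) = \left(-3\right) \left(-10\right) = 30$)
$O = \frac{1}{214}$ ($O = \frac{1}{183 - -31} = \frac{1}{183 + \left(-2 + 33\right)} = \frac{1}{183 + 31} = \frac{1}{214} \approx 0.0046729$)
$\left(N{\left(10,15 \right)} - 206\right) O = \left(30 - 206\right) \frac{1}{214} = \left(-176\right) \frac{1}{214} = - \frac{88}{107}$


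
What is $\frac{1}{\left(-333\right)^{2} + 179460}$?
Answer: $\frac{1}{290349} \approx 3.4441 \cdot 10^{-6}$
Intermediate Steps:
$\frac{1}{\left(-333\right)^{2} + 179460} = \frac{1}{110889 + 179460} = \frac{1}{290349}$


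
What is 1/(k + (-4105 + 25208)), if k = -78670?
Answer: -1/57567 ≈ -1.7371e-5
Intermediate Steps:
1/(k + (-4105 + 25208)) = 1/(-78670 + (-4105 + 25208)) = 1/(-78670 + 21103) = 1/(-57567) = -1/57567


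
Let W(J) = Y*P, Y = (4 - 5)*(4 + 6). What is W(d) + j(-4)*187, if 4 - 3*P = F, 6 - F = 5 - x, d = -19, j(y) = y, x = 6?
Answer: -738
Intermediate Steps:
F = 7 (F = 6 - (5 - 1*6) = 6 - (5 - 6) = 6 - 1*(-1) = 6 + 1 = 7)
Y = -10 (Y = -1*10 = -10)
P = -1 (P = 4/3 - ⅓*7 = 4/3 - 7/3 = -1)
W(J) = 10 (W(J) = -10*(-1) = 10)
W(d) + j(-4)*187 = 10 - 4*187 = 10 - 748 = -738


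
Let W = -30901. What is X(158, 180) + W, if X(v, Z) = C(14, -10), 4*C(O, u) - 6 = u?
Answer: -30902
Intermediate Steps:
C(O, u) = 3/2 + u/4
X(v, Z) = -1 (X(v, Z) = 3/2 + (¼)*(-10) = 3/2 - 5/2 = -1)
X(158, 180) + W = -1 - 30901 = -30902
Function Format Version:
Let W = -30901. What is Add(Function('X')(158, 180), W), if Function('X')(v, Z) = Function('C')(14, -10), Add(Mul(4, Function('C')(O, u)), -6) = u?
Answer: -30902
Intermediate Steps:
Function('C')(O, u) = Add(Rational(3, 2), Mul(Rational(1, 4), u))
Function('X')(v, Z) = -1 (Function('X')(v, Z) = Add(Rational(3, 2), Mul(Rational(1, 4), -10)) = Add(Rational(3, 2), Rational(-5, 2)) = -1)
Add(Function('X')(158, 180), W) = Add(-1, -30901) = -30902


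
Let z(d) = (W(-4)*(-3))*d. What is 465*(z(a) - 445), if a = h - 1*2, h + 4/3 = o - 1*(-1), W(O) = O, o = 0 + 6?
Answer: -186465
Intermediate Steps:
o = 6
h = 17/3 (h = -4/3 + (6 - 1*(-1)) = -4/3 + (6 + 1) = -4/3 + 7 = 17/3 ≈ 5.6667)
a = 11/3 (a = 17/3 - 1*2 = 17/3 - 2 = 11/3 ≈ 3.6667)
z(d) = 12*d (z(d) = (-4*(-3))*d = 12*d)
465*(z(a) - 445) = 465*(12*(11/3) - 445) = 465*(44 - 445) = 465*(-401) = -186465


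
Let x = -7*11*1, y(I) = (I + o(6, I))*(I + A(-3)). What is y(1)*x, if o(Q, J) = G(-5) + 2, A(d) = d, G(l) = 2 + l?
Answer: 0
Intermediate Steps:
o(Q, J) = -1 (o(Q, J) = (2 - 5) + 2 = -3 + 2 = -1)
y(I) = (-1 + I)*(-3 + I) (y(I) = (I - 1)*(I - 3) = (-1 + I)*(-3 + I))
x = -77 (x = -77*1 = -77)
y(1)*x = (3 + 1² - 4*1)*(-77) = (3 + 1 - 4)*(-77) = 0*(-77) = 0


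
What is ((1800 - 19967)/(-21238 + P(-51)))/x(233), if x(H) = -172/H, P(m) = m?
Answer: -4232911/3661708 ≈ -1.1560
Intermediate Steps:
((1800 - 19967)/(-21238 + P(-51)))/x(233) = ((1800 - 19967)/(-21238 - 51))/((-172/233)) = (-18167/(-21289))/((-172*1/233)) = (-18167*(-1/21289))/(-172/233) = (18167/21289)*(-233/172) = -4232911/3661708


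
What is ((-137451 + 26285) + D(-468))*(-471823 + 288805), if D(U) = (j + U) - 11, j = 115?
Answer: 20411997540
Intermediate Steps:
D(U) = 104 + U (D(U) = (115 + U) - 11 = 104 + U)
((-137451 + 26285) + D(-468))*(-471823 + 288805) = ((-137451 + 26285) + (104 - 468))*(-471823 + 288805) = (-111166 - 364)*(-183018) = -111530*(-183018) = 20411997540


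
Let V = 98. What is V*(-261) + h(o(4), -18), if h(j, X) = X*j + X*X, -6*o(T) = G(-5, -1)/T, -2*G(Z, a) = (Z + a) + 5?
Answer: -202029/8 ≈ -25254.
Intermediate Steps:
G(Z, a) = -5/2 - Z/2 - a/2 (G(Z, a) = -((Z + a) + 5)/2 = -(5 + Z + a)/2 = -5/2 - Z/2 - a/2)
o(T) = -1/(12*T) (o(T) = -(-5/2 - 1/2*(-5) - 1/2*(-1))/(6*T) = -(-5/2 + 5/2 + 1/2)/(6*T) = -1/(12*T))
h(j, X) = X**2 + X*j (h(j, X) = X*j + X**2 = X**2 + X*j)
V*(-261) + h(o(4), -18) = 98*(-261) - 18*(-18 - 1/12/4) = -25578 - 18*(-18 - 1/12*1/4) = -25578 - 18*(-18 - 1/48) = -25578 - 18*(-865/48) = -25578 + 2595/8 = -202029/8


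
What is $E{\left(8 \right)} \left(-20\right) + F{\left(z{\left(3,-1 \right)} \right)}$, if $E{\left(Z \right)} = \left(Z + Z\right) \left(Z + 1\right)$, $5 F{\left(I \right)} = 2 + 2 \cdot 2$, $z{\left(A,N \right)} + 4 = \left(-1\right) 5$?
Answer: $- \frac{14394}{5} \approx -2878.8$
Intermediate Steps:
$z{\left(A,N \right)} = -9$ ($z{\left(A,N \right)} = -4 - 5 = -9$)
$F{\left(I \right)} = \frac{6}{5}$ ($F{\left(I \right)} = \frac{2 + 2 \cdot 2}{5} = \frac{2 + 4}{5} = \frac{1}{5} \cdot 6 = \frac{6}{5}$)
$E{\left(Z \right)} = 2 Z \left(1 + Z\right)$
$E{\left(8 \right)} \left(-20\right) + F{\left(z{\left(3,-1 \right)} \right)} = 2 \cdot 8 \left(1 + 8\right) \left(-20\right) + \frac{6}{5} = 2 \cdot 8 \cdot 9 \left(-20\right) + \frac{6}{5} = 144 \left(-20\right) + \frac{6}{5} = -2880 + \frac{6}{5} = - \frac{14394}{5}$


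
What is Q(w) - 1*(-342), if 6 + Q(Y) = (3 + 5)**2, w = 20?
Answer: 400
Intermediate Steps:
Q(Y) = 58 (Q(Y) = -6 + (3 + 5)**2 = -6 + 8**2 = -6 + 64 = 58)
Q(w) - 1*(-342) = 58 - 1*(-342) = 58 + 342 = 400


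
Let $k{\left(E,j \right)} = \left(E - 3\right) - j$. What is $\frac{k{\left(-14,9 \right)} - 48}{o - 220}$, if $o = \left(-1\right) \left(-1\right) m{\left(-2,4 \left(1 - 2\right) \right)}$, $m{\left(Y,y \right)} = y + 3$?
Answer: $\frac{74}{221} \approx 0.33484$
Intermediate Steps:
$m{\left(Y,y \right)} = 3 + y$
$k{\left(E,j \right)} = -3 + E - j$ ($k{\left(E,j \right)} = \left(-3 + E\right) - j = -3 + E - j$)
$o = -1$ ($o = \left(-1\right) \left(-1\right) \left(3 + 4 \left(1 - 2\right)\right) = 1 \left(3 + 4 \left(-1\right)\right) = 1 \left(3 - 4\right) = 1 \left(-1\right) = -1$)
$\frac{k{\left(-14,9 \right)} - 48}{o - 220} = \frac{\left(-3 - 14 - 9\right) - 48}{-1 - 220} = \frac{\left(-3 - 14 - 9\right) - 48}{-221} = \left(-26 - 48\right) \left(- \frac{1}{221}\right) = \left(-74\right) \left(- \frac{1}{221}\right) = \frac{74}{221}$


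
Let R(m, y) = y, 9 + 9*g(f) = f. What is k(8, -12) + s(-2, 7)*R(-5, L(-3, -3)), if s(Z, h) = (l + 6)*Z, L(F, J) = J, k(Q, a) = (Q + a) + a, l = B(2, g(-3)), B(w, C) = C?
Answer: 12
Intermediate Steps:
g(f) = -1 + f/9
l = -4/3 (l = -1 + (⅑)*(-3) = -1 - ⅓ = -4/3 ≈ -1.3333)
k(Q, a) = Q + 2*a
s(Z, h) = 14*Z/3 (s(Z, h) = (-4/3 + 6)*Z = 14*Z/3)
k(8, -12) + s(-2, 7)*R(-5, L(-3, -3)) = (8 + 2*(-12)) + ((14/3)*(-2))*(-3) = (8 - 24) - 28/3*(-3) = -16 + 28 = 12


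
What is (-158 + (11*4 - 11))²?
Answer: 15625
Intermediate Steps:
(-158 + (11*4 - 11))² = (-158 + (44 - 11))² = (-158 + 33)² = (-125)² = 15625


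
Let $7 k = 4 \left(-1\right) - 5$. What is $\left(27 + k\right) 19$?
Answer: $\frac{3420}{7} \approx 488.57$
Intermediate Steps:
$k = - \frac{9}{7}$ ($k = \frac{4 \left(-1\right) - 5}{7} = \frac{-4 - 5}{7} = \frac{1}{7} \left(-9\right) = - \frac{9}{7} \approx -1.2857$)
$\left(27 + k\right) 19 = \left(27 - \frac{9}{7}\right) 19 = \frac{180}{7} \cdot 19 = \frac{3420}{7}$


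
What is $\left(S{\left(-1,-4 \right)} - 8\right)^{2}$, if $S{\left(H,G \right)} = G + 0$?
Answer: $144$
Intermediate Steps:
$S{\left(H,G \right)} = G$
$\left(S{\left(-1,-4 \right)} - 8\right)^{2} = \left(-4 - 8\right)^{2} = \left(-12\right)^{2} = 144$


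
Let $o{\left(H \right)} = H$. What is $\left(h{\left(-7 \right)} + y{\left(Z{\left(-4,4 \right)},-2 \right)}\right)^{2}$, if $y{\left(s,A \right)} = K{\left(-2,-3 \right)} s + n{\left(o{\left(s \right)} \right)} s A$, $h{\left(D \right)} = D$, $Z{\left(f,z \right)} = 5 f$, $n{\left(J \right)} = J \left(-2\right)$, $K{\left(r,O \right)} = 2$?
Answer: $2411809$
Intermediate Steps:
$n{\left(J \right)} = - 2 J$
$y{\left(s,A \right)} = 2 s - 2 A s^{2}$ ($y{\left(s,A \right)} = 2 s + - 2 s s A = 2 s + - 2 s^{2} A = 2 s - 2 A s^{2}$)
$\left(h{\left(-7 \right)} + y{\left(Z{\left(-4,4 \right)},-2 \right)}\right)^{2} = \left(-7 + 2 \cdot 5 \left(-4\right) \left(1 - - 2 \cdot 5 \left(-4\right)\right)\right)^{2} = \left(-7 + 2 \left(-20\right) \left(1 - \left(-2\right) \left(-20\right)\right)\right)^{2} = \left(-7 + 2 \left(-20\right) \left(1 - 40\right)\right)^{2} = \left(-7 + 2 \left(-20\right) \left(-39\right)\right)^{2} = \left(-7 + 1560\right)^{2} = 1553^{2} = 2411809$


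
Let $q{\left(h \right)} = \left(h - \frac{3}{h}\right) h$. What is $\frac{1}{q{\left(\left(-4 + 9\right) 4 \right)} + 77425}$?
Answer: $\frac{1}{77822} \approx 1.285 \cdot 10^{-5}$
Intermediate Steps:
$q{\left(h \right)} = h \left(h - \frac{3}{h}\right)$
$\frac{1}{q{\left(\left(-4 + 9\right) 4 \right)} + 77425} = \frac{1}{\left(-3 + \left(\left(-4 + 9\right) 4\right)^{2}\right) + 77425} = \frac{1}{\left(-3 + \left(5 \cdot 4\right)^{2}\right) + 77425} = \frac{1}{\left(-3 + 20^{2}\right) + 77425} = \frac{1}{\left(-3 + 400\right) + 77425} = \frac{1}{397 + 77425} = \frac{1}{77822}$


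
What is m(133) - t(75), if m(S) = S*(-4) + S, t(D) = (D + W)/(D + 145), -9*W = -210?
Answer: -52727/132 ≈ -399.45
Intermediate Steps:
W = 70/3 (W = -⅑*(-210) = 70/3 ≈ 23.333)
t(D) = (70/3 + D)/(145 + D) (t(D) = (D + 70/3)/(D + 145) = (70/3 + D)/(145 + D))
m(S) = -3*S (m(S) = -4*S + S = -3*S)
m(133) - t(75) = -3*133 - (70/3 + 75)/(145 + 75) = -399 - 295/(220*3) = -399 - 1*59/132 = -399 - 59/132 = -52727/132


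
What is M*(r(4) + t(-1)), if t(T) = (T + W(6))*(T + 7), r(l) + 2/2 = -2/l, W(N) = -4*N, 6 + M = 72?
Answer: -9999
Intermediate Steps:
M = 66 (M = -6 + 72 = 66)
r(l) = -1 - 2/l
t(T) = (-24 + T)*(7 + T) (t(T) = (T - 4*6)*(T + 7) = (T - 24)*(7 + T) = (-24 + T)*(7 + T))
M*(r(4) + t(-1)) = 66*((-2 - 1*4)/4 + (-168 + (-1)² - 17*(-1))) = 66*((-2 - 4)/4 + (-168 + 1 + 17)) = 66*((¼)*(-6) - 150) = 66*(-3/2 - 150) = 66*(-303/2) = -9999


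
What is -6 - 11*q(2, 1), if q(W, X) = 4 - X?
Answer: -39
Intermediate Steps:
-6 - 11*q(2, 1) = -6 - 11*(4 - 1*1) = -6 - 11*(4 - 1) = -6 - 11*3 = -6 - 33 = -39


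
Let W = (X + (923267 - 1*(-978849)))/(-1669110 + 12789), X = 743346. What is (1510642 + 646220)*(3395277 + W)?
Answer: 4043157129743424070/552107 ≈ 7.3231e+12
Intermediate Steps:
W = -2645462/1656321 (W = (743346 + (923267 - 1*(-978849)))/(-1669110 + 12789) = (743346 + (923267 + 978849))/(-1656321) = (743346 + 1902116)*(-1/1656321) = 2645462*(-1/1656321) = -2645462/1656321 ≈ -1.5972)
(1510642 + 646220)*(3395277 + W) = (1510642 + 646220)*(3395277 - 2645462/1656321) = 2156862*(5623665950455/1656321) = 4043157129743424070/552107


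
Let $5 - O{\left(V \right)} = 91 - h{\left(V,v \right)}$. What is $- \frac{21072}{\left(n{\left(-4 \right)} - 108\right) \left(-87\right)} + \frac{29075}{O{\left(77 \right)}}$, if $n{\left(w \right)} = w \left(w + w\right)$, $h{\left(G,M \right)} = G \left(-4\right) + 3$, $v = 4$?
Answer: $- \frac{16706921}{215441} \approx -77.548$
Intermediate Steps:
$h{\left(G,M \right)} = 3 - 4 G$ ($h{\left(G,M \right)} = - 4 G + 3 = 3 - 4 G$)
$n{\left(w \right)} = 2 w^{2}$ ($n{\left(w \right)} = w 2 w = 2 w^{2}$)
$O{\left(V \right)} = -83 - 4 V$ ($O{\left(V \right)} = 5 - \left(91 - \left(3 - 4 V\right)\right) = 5 - \left(91 + \left(-3 + 4 V\right)\right) = 5 - \left(88 + 4 V\right) = -83 - 4 V$)
$- \frac{21072}{\left(n{\left(-4 \right)} - 108\right) \left(-87\right)} + \frac{29075}{O{\left(77 \right)}} = - \frac{21072}{\left(2 \left(-4\right)^{2} - 108\right) \left(-87\right)} + \frac{29075}{-83 - 308} = - \frac{21072}{\left(2 \cdot 16 - 108\right) \left(-87\right)} + \frac{29075}{-83 - 308} = - \frac{21072}{\left(32 - 108\right) \left(-87\right)} + \frac{29075}{-391} = - \frac{21072}{\left(-76\right) \left(-87\right)} + 29075 \left(- \frac{1}{391}\right) = - \frac{21072}{6612} - \frac{29075}{391} = \left(-21072\right) \frac{1}{6612} - \frac{29075}{391} = - \frac{1756}{551} - \frac{29075}{391} = - \frac{16706921}{215441}$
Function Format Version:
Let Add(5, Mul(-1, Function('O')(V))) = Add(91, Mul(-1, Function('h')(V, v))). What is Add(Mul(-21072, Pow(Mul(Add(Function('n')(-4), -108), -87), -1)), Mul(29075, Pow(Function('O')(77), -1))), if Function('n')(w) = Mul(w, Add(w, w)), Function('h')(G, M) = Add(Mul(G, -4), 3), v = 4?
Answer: Rational(-16706921, 215441) ≈ -77.548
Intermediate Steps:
Function('h')(G, M) = Add(3, Mul(-4, G)) (Function('h')(G, M) = Add(Mul(-4, G), 3) = Add(3, Mul(-4, G)))
Function('n')(w) = Mul(2, Pow(w, 2)) (Function('n')(w) = Mul(w, Mul(2, w)) = Mul(2, Pow(w, 2)))
Function('O')(V) = Add(-83, Mul(-4, V)) (Function('O')(V) = Add(5, Mul(-1, Add(91, Mul(-1, Add(3, Mul(-4, V)))))) = Add(5, Mul(-1, Add(91, Add(-3, Mul(4, V))))) = Add(5, Mul(-1, Add(88, Mul(4, V)))) = Add(5, Add(-88, Mul(-4, V))) = Add(-83, Mul(-4, V)))
Add(Mul(-21072, Pow(Mul(Add(Function('n')(-4), -108), -87), -1)), Mul(29075, Pow(Function('O')(77), -1))) = Add(Mul(-21072, Pow(Mul(Add(Mul(2, Pow(-4, 2)), -108), -87), -1)), Mul(29075, Pow(Add(-83, Mul(-4, 77)), -1))) = Add(Mul(-21072, Pow(Mul(Add(Mul(2, 16), -108), -87), -1)), Mul(29075, Pow(Add(-83, -308), -1))) = Add(Mul(-21072, Pow(Mul(Add(32, -108), -87), -1)), Mul(29075, Pow(-391, -1))) = Add(Mul(-21072, Pow(Mul(-76, -87), -1)), Mul(29075, Rational(-1, 391))) = Add(Mul(-21072, Pow(6612, -1)), Rational(-29075, 391)) = Add(Mul(-21072, Rational(1, 6612)), Rational(-29075, 391)) = Add(Rational(-1756, 551), Rational(-29075, 391)) = Rational(-16706921, 215441)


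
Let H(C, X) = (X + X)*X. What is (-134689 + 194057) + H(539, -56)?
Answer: 65640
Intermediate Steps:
H(C, X) = 2*X² (H(C, X) = (2*X)*X = 2*X²)
(-134689 + 194057) + H(539, -56) = (-134689 + 194057) + 2*(-56)² = 59368 + 2*3136 = 59368 + 6272 = 65640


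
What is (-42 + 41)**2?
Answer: 1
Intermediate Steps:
(-42 + 41)**2 = (-1)**2 = 1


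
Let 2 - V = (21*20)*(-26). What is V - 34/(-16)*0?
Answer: 10922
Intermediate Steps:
V = 10922 (V = 2 - 21*20*(-26) = 2 - 420*(-26) = 2 - 1*(-10920) = 2 + 10920 = 10922)
V - 34/(-16)*0 = 10922 - 34/(-16)*0 = 10922 - 34*(-1/16)*0 = 10922 + (17/8)*0 = 10922 + 0 = 10922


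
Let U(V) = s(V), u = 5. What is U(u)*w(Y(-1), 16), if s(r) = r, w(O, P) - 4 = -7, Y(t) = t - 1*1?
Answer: -15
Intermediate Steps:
Y(t) = -1 + t (Y(t) = t - 1 = -1 + t)
w(O, P) = -3 (w(O, P) = 4 - 7 = -3)
U(V) = V
U(u)*w(Y(-1), 16) = 5*(-3) = -15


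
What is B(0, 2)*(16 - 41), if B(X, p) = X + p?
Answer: -50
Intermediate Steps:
B(0, 2)*(16 - 41) = (0 + 2)*(16 - 41) = 2*(-25) = -50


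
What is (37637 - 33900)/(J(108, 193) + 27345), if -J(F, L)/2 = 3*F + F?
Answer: 3737/26481 ≈ 0.14112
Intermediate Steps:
J(F, L) = -8*F (J(F, L) = -2*(3*F + F) = -8*F)
(37637 - 33900)/(J(108, 193) + 27345) = (37637 - 33900)/(-8*108 + 27345) = 3737/(-864 + 27345) = 3737/26481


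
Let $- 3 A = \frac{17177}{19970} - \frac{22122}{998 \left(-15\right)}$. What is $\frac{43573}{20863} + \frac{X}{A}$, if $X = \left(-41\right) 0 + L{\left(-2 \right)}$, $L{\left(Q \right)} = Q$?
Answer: $\frac{2262531464513}{486049504463} \approx 4.6549$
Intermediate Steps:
$A = - \frac{23297201}{29895090}$ ($A = - \frac{\frac{17177}{19970} - \frac{22122}{998 \left(-15\right)}}{3} = - \frac{17177 \cdot \frac{1}{19970} - \frac{22122}{-14970}}{3} = - \frac{\frac{17177}{19970} - - \frac{3687}{2495}}{3} = - \frac{\frac{17177}{19970} + \frac{3687}{2495}}{3} = \left(- \frac{1}{3}\right) \frac{23297201}{9965030} = - \frac{23297201}{29895090} \approx -0.7793$)
$X = -2$ ($X = \left(-41\right) 0 - 2 = 0 - 2 = -2$)
$\frac{43573}{20863} + \frac{X}{A} = \frac{43573}{20863} - \frac{2}{- \frac{23297201}{29895090}} = 43573 \cdot \frac{1}{20863} - - \frac{59790180}{23297201} = \frac{43573}{20863} + \frac{59790180}{23297201} = \frac{2262531464513}{486049504463}$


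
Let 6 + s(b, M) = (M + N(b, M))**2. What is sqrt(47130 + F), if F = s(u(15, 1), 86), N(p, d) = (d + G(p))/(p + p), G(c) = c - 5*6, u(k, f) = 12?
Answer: sqrt(1980553)/6 ≈ 234.55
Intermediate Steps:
G(c) = -30 + c (G(c) = c - 30 = -30 + c)
N(p, d) = (-30 + d + p)/(2*p) (N(p, d) = (d + (-30 + p))/(p + p) = (-30 + d + p)/((2*p)) = (-30 + d + p)*(1/(2*p)) = (-30 + d + p)/(2*p))
s(b, M) = -6 + (M + (-30 + M + b)/(2*b))**2
F = 283873/36 (F = -6 + (1/4)*(-30 + 86 + 12 + 2*86*12)**2/12**2 = -6 + (1/4)*(1/144)*(-30 + 86 + 12 + 2064)**2 = -6 + (1/4)*(1/144)*2132**2 = -6 + (1/4)*(1/144)*4545424 = -6 + 284089/36 = 283873/36 ≈ 7885.4)
sqrt(47130 + F) = sqrt(47130 + 283873/36) = sqrt(1980553/36) = sqrt(1980553)/6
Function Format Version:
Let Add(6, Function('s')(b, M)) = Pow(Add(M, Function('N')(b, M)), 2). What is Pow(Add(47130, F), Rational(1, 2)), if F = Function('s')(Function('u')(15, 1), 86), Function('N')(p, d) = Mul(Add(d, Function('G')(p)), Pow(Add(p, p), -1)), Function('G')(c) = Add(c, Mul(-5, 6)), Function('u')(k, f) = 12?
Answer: Mul(Rational(1, 6), Pow(1980553, Rational(1, 2))) ≈ 234.55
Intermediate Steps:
Function('G')(c) = Add(-30, c) (Function('G')(c) = Add(c, -30) = Add(-30, c))
Function('N')(p, d) = Mul(Rational(1, 2), Pow(p, -1), Add(-30, d, p)) (Function('N')(p, d) = Mul(Add(d, Add(-30, p)), Pow(Add(p, p), -1)) = Mul(Add(-30, d, p), Pow(Mul(2, p), -1)) = Mul(Add(-30, d, p), Mul(Rational(1, 2), Pow(p, -1))) = Mul(Rational(1, 2), Pow(p, -1), Add(-30, d, p)))
Function('s')(b, M) = Add(-6, Pow(Add(M, Mul(Rational(1, 2), Pow(b, -1), Add(-30, M, b))), 2))
F = Rational(283873, 36) (F = Add(-6, Mul(Rational(1, 4), Pow(12, -2), Pow(Add(-30, 86, 12, Mul(2, 86, 12)), 2))) = Add(-6, Mul(Rational(1, 4), Rational(1, 144), Pow(Add(-30, 86, 12, 2064), 2))) = Add(-6, Mul(Rational(1, 4), Rational(1, 144), Pow(2132, 2))) = Add(-6, Mul(Rational(1, 4), Rational(1, 144), 4545424)) = Add(-6, Rational(284089, 36)) = Rational(283873, 36) ≈ 7885.4)
Pow(Add(47130, F), Rational(1, 2)) = Pow(Add(47130, Rational(283873, 36)), Rational(1, 2)) = Pow(Rational(1980553, 36), Rational(1, 2)) = Mul(Rational(1, 6), Pow(1980553, Rational(1, 2)))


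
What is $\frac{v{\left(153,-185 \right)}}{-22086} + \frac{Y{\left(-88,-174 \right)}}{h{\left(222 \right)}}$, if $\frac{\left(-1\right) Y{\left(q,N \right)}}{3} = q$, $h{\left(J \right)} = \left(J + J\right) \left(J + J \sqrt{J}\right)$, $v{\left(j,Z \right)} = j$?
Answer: $- \frac{5152331}{742455246} + \frac{11 \sqrt{222}}{907647} \approx -0.006759$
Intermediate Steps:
$h{\left(J \right)} = 2 J \left(J + J^{\frac{3}{2}}\right)$
$Y{\left(q,N \right)} = - 3 q$
$\frac{v{\left(153,-185 \right)}}{-22086} + \frac{Y{\left(-88,-174 \right)}}{h{\left(222 \right)}} = \frac{153}{-22086} + \frac{\left(-3\right) \left(-88\right)}{2 \cdot 222^{2} + 2 \cdot 222^{\frac{5}{2}}} = 153 \left(- \frac{1}{22086}\right) + \frac{264}{2 \cdot 49284 + 2 \cdot 49284 \sqrt{222}} = - \frac{17}{2454} + \frac{264}{98568 + 98568 \sqrt{222}}$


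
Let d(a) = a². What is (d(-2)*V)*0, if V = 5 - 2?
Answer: 0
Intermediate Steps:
V = 3
(d(-2)*V)*0 = ((-2)²*3)*0 = (4*3)*0 = 12*0 = 0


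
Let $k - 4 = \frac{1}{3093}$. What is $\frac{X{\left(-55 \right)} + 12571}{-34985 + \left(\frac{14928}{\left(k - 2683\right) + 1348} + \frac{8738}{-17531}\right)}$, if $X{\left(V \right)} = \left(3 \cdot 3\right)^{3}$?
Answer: $- \frac{95987835971860}{252575853299391} \approx -0.38004$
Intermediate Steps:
$k = \frac{12373}{3093}$ ($k = 4 + \frac{1}{3093} = \frac{12373}{3093} \approx 4.0003$)
$X{\left(V \right)} = 729$ ($X{\left(V \right)} = 9^{3} = 729$)
$\frac{X{\left(-55 \right)} + 12571}{-34985 + \left(\frac{14928}{\left(k - 2683\right) + 1348} + \frac{8738}{-17531}\right)} = \frac{729 + 12571}{-34985 + \left(\frac{14928}{\left(\frac{12373}{3093} - 2683\right) + 1348} + \frac{8738}{-17531}\right)} = \frac{13300}{-34985 + \left(\frac{14928}{- \frac{8286146}{3093} + 1348} + 8738 \left(- \frac{1}{17531}\right)\right)} = \frac{13300}{-34985 + \left(\frac{14928}{- \frac{4116782}{3093}} - \frac{8738}{17531}\right)} = \frac{13300}{-34985 + \left(14928 \left(- \frac{3093}{4116782}\right) - \frac{8738}{17531}\right)} = \frac{13300}{-34985 - \frac{422709551270}{36085652621}} = \frac{13300}{- \frac{1262879266496955}{36085652621}} = 13300 \left(- \frac{36085652621}{1262879266496955}\right) = - \frac{95987835971860}{252575853299391}$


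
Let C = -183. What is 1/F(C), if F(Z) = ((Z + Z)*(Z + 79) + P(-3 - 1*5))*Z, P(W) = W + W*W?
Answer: -1/6975960 ≈ -1.4335e-7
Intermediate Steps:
P(W) = W + W²
F(Z) = Z*(56 + 2*Z*(79 + Z)) (F(Z) = ((Z + Z)*(Z + 79) + (-3 - 1*5)*(1 + (-3 - 1*5)))*Z = ((2*Z)*(79 + Z) + (-3 - 5)*(1 + (-3 - 5)))*Z = (2*Z*(79 + Z) - 8*(1 - 8))*Z = (2*Z*(79 + Z) - 8*(-7))*Z = (2*Z*(79 + Z) + 56)*Z = (56 + 2*Z*(79 + Z))*Z = Z*(56 + 2*Z*(79 + Z)))
1/F(C) = 1/(2*(-183)*(28 + (-183)² + 79*(-183))) = 1/(2*(-183)*(28 + 33489 - 14457)) = 1/(2*(-183)*19060) = 1/(-6975960) = -1/6975960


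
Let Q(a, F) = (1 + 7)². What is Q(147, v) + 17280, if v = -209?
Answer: 17344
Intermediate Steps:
Q(a, F) = 64 (Q(a, F) = 8² = 64)
Q(147, v) + 17280 = 64 + 17280 = 17344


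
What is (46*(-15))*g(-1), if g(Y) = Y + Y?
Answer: 1380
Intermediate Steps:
g(Y) = 2*Y
(46*(-15))*g(-1) = (46*(-15))*(2*(-1)) = -690*(-2) = 1380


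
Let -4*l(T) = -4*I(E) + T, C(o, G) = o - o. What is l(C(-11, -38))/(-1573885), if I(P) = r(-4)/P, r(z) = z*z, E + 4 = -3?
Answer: 16/11017195 ≈ 1.4523e-6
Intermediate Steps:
E = -7 (E = -4 - 3 = -7)
r(z) = z**2
C(o, G) = 0
I(P) = 16/P (I(P) = (-4)**2/P = 16/P)
l(T) = -16/7 - T/4 (l(T) = -(-64/(-7) + T)/4 = -(-64*(-1)/7 + T)/4 = -(-4*(-16/7) + T)/4 = -(64/7 + T)/4 = -16/7 - T/4)
l(C(-11, -38))/(-1573885) = (-16/7 - 1/4*0)/(-1573885) = (-16/7 + 0)*(-1/1573885) = -16/7*(-1/1573885) = 16/11017195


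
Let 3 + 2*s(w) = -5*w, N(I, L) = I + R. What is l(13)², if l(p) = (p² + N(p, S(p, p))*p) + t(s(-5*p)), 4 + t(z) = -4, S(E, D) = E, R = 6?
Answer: 166464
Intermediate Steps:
N(I, L) = 6 + I (N(I, L) = I + 6 = 6 + I)
s(w) = -3/2 - 5*w/2 (s(w) = -3/2 + (-5*w)/2 = -3/2 - 5*w/2)
t(z) = -8 (t(z) = -4 - 4 = -8)
l(p) = -8 + p² + p*(6 + p) (l(p) = (p² + (6 + p)*p) - 8 = (p² + p*(6 + p)) - 8 = -8 + p² + p*(6 + p))
l(13)² = (-8 + 13² + 13*(6 + 13))² = (-8 + 169 + 13*19)² = (-8 + 169 + 247)² = 408² = 166464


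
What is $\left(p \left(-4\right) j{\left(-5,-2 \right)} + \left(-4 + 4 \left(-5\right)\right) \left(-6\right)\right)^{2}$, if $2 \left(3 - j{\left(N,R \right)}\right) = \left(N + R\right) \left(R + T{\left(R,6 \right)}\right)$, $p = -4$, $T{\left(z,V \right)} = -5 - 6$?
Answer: $287296$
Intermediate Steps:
$T{\left(z,V \right)} = -11$ ($T{\left(z,V \right)} = -5 - 6 = -11$)
$j{\left(N,R \right)} = 3 - \frac{\left(-11 + R\right) \left(N + R\right)}{2}$ ($j{\left(N,R \right)} = 3 - \frac{\left(N + R\right) \left(R - 11\right)}{2} = 3 - \frac{\left(N + R\right) \left(-11 + R\right)}{2} = 3 - \frac{\left(-11 + R\right) \left(N + R\right)}{2}$)
$\left(p \left(-4\right) j{\left(-5,-2 \right)} + \left(-4 + 4 \left(-5\right)\right) \left(-6\right)\right)^{2} = \left(\left(-4\right) \left(-4\right) \left(3 - \frac{\left(-2\right)^{2}}{2} + \frac{11}{2} \left(-5\right) + \frac{11}{2} \left(-2\right) - \left(- \frac{5}{2}\right) \left(-2\right)\right) + \left(-4 + 4 \left(-5\right)\right) \left(-6\right)\right)^{2} = \left(16 \left(3 - 2 - \frac{55}{2} - 11 - 5\right) + \left(-4 - 20\right) \left(-6\right)\right)^{2} = \left(16 \left(3 - 2 - \frac{55}{2} - 11 - 5\right) - -144\right)^{2} = \left(16 \left(- \frac{85}{2}\right) + 144\right)^{2} = \left(-680 + 144\right)^{2} = \left(-536\right)^{2} = 287296$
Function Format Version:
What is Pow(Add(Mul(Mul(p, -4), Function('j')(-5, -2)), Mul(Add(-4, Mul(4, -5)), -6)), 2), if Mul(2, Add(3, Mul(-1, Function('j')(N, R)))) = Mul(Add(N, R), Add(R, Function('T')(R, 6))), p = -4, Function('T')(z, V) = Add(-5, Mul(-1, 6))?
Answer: 287296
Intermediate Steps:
Function('T')(z, V) = -11 (Function('T')(z, V) = Add(-5, -6) = -11)
Function('j')(N, R) = Add(3, Mul(Rational(-1, 2), Add(-11, R), Add(N, R))) (Function('j')(N, R) = Add(3, Mul(Rational(-1, 2), Mul(Add(N, R), Add(R, -11)))) = Add(3, Mul(Rational(-1, 2), Mul(Add(N, R), Add(-11, R)))) = Add(3, Mul(Rational(-1, 2), Mul(Add(-11, R), Add(N, R)))) = Add(3, Mul(Rational(-1, 2), Add(-11, R), Add(N, R))))
Pow(Add(Mul(Mul(p, -4), Function('j')(-5, -2)), Mul(Add(-4, Mul(4, -5)), -6)), 2) = Pow(Add(Mul(Mul(-4, -4), Add(3, Mul(Rational(-1, 2), Pow(-2, 2)), Mul(Rational(11, 2), -5), Mul(Rational(11, 2), -2), Mul(Rational(-1, 2), -5, -2))), Mul(Add(-4, Mul(4, -5)), -6)), 2) = Pow(Add(Mul(16, Add(3, Mul(Rational(-1, 2), 4), Rational(-55, 2), -11, -5)), Mul(Add(-4, -20), -6)), 2) = Pow(Add(Mul(16, Add(3, -2, Rational(-55, 2), -11, -5)), Mul(-24, -6)), 2) = Pow(Add(Mul(16, Rational(-85, 2)), 144), 2) = Pow(Add(-680, 144), 2) = Pow(-536, 2) = 287296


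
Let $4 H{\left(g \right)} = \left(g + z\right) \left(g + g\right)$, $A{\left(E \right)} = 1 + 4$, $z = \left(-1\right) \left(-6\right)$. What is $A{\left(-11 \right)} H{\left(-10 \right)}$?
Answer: $100$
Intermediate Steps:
$z = 6$
$A{\left(E \right)} = 5$
$H{\left(g \right)} = \frac{g \left(6 + g\right)}{2}$ ($H{\left(g \right)} = \frac{\left(g + 6\right) \left(g + g\right)}{4} = \frac{\left(6 + g\right) 2 g}{4} = \frac{2 g \left(6 + g\right)}{4} = \frac{g \left(6 + g\right)}{2}$)
$A{\left(-11 \right)} H{\left(-10 \right)} = 5 \cdot \frac{1}{2} \left(-10\right) \left(6 - 10\right) = 5 \cdot \frac{1}{2} \left(-10\right) \left(-4\right) = 5 \cdot 20 = 100$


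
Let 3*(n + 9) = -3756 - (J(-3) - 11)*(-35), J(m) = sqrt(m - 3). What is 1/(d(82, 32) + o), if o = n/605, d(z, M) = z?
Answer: 18754395/1494792971 - 9075*I*sqrt(6)/2989585942 ≈ 0.012546 - 7.4355e-6*I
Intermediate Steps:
J(m) = sqrt(-3 + m)
n = -4168/3 + 35*I*sqrt(6)/3 (n = -9 + (-3756 - (sqrt(-3 - 3) - 11)*(-35))/3 = -9 + (-3756 - (sqrt(-6) - 11)*(-35))/3 = -9 + (-3756 - (I*sqrt(6) - 11)*(-35))/3 = -9 + (-3756 - (-11 + I*sqrt(6))*(-35))/3 = -9 + (-3756 - (385 - 35*I*sqrt(6)))/3 = -9 + (-3756 + (-385 + 35*I*sqrt(6)))/3 = -9 + (-4141 + 35*I*sqrt(6))/3 = -9 + (-4141/3 + 35*I*sqrt(6)/3) = -4168/3 + 35*I*sqrt(6)/3 ≈ -1389.3 + 28.577*I)
o = -4168/1815 + 7*I*sqrt(6)/363 (o = (-4168/3 + 35*I*sqrt(6)/3)/605 = (-4168/3 + 35*I*sqrt(6)/3)*(1/605) = -4168/1815 + 7*I*sqrt(6)/363 ≈ -2.2964 + 0.047235*I)
1/(d(82, 32) + o) = 1/(82 + (-4168/1815 + 7*I*sqrt(6)/363)) = 1/(144662/1815 + 7*I*sqrt(6)/363)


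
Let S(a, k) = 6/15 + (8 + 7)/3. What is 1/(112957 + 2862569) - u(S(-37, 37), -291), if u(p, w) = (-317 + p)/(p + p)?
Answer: 257548309/8926578 ≈ 28.852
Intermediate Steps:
S(a, k) = 27/5 (S(a, k) = 6*(1/15) + 15*(⅓) = ⅖ + 5 = 27/5)
u(p, w) = (-317 + p)/(2*p) (u(p, w) = (-317 + p)/((2*p)) = (-317 + p)*(1/(2*p)) = (-317 + p)/(2*p))
1/(112957 + 2862569) - u(S(-37, 37), -291) = 1/(112957 + 2862569) - (-317 + 27/5)/(2*27/5) = 1/2975526 - 5*(-1558)/(2*27*5) = 1/2975526 - 1*(-779/27) = 1/2975526 + 779/27 = 257548309/8926578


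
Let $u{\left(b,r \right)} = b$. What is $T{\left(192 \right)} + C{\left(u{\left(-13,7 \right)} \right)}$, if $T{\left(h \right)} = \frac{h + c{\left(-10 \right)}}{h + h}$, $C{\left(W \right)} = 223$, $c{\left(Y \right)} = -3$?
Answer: $\frac{28607}{128} \approx 223.49$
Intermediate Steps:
$T{\left(h \right)} = \frac{-3 + h}{2 h}$ ($T{\left(h \right)} = \frac{h - 3}{h + h} = \frac{-3 + h}{2 h}$)
$T{\left(192 \right)} + C{\left(u{\left(-13,7 \right)} \right)} = \frac{-3 + 192}{2 \cdot 192} + 223 = \frac{1}{2} \cdot \frac{1}{192} \cdot 189 + 223 = \frac{63}{128} + 223 = \frac{28607}{128}$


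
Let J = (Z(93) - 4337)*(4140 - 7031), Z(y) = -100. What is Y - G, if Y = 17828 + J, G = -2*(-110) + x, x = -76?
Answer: 12845051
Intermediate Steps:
J = 12827367 (J = (-100 - 4337)*(4140 - 7031) = -4437*(-2891) = 12827367)
G = 144 (G = -2*(-110) - 76 = 220 - 76 = 144)
Y = 12845195 (Y = 17828 + 12827367 = 12845195)
Y - G = 12845195 - 1*144 = 12845195 - 144 = 12845051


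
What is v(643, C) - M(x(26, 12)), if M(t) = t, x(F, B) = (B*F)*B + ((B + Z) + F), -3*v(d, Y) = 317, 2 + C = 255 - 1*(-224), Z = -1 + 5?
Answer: -11675/3 ≈ -3891.7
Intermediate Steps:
Z = 4
C = 477 (C = -2 + (255 - 1*(-224)) = -2 + (255 + 224) = -2 + 479 = 477)
v(d, Y) = -317/3 (v(d, Y) = -⅓*317 = -317/3)
x(F, B) = 4 + B + F + F*B² (x(F, B) = (B*F)*B + ((B + 4) + F) = F*B² + ((4 + B) + F) = F*B² + (4 + B + F) = 4 + B + F + F*B²)
v(643, C) - M(x(26, 12)) = -317/3 - (4 + 12 + 26 + 26*12²) = -317/3 - (4 + 12 + 26 + 26*144) = -317/3 - (4 + 12 + 26 + 3744) = -317/3 - 1*3786 = -317/3 - 3786 = -11675/3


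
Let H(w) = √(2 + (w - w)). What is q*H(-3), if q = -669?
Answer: -669*√2 ≈ -946.11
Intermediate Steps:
H(w) = √2 (H(w) = √(2 + 0) = √2)
q*H(-3) = -669*√2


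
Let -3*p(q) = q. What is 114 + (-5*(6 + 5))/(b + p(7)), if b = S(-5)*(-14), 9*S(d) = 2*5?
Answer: 18849/161 ≈ 117.07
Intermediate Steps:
S(d) = 10/9 (S(d) = (2*5)/9 = (⅑)*10 = 10/9)
b = -140/9 (b = (10/9)*(-14) = -140/9 ≈ -15.556)
p(q) = -q/3
114 + (-5*(6 + 5))/(b + p(7)) = 114 + (-5*(6 + 5))/(-140/9 - ⅓*7) = 114 + (-5*11)/(-140/9 - 7/3) = 114 - 55/(-161/9) = 114 - 55*(-9/161) = 114 + 495/161 = 18849/161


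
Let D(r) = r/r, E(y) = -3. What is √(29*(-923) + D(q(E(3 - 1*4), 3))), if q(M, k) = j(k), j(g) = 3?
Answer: 3*I*√2974 ≈ 163.6*I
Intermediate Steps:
q(M, k) = 3
D(r) = 1
√(29*(-923) + D(q(E(3 - 1*4), 3))) = √(29*(-923) + 1) = √(-26767 + 1) = √(-26766) = 3*I*√2974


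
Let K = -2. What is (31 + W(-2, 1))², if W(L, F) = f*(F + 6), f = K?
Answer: 289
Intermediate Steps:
f = -2
W(L, F) = -12 - 2*F (W(L, F) = -2*(F + 6) = -2*(6 + F) = -12 - 2*F)
(31 + W(-2, 1))² = (31 + (-12 - 2*1))² = (31 + (-12 - 2))² = (31 - 14)² = 17² = 289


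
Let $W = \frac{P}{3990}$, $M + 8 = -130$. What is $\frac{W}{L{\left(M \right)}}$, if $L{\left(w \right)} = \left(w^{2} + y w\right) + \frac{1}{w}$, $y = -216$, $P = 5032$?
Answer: $\frac{115736}{4483147375} \approx 2.5816 \cdot 10^{-5}$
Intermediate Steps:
$M = -138$ ($M = -8 - 130 = -138$)
$L{\left(w \right)} = \frac{1}{w} + w^{2} - 216 w$ ($L{\left(w \right)} = \left(w^{2} - 216 w\right) + \frac{1}{w} = \frac{1}{w} + w^{2} - 216 w$)
$W = \frac{2516}{1995}$ ($W = \frac{5032}{3990} = 5032 \cdot \frac{1}{3990} = \frac{2516}{1995} \approx 1.2612$)
$\frac{W}{L{\left(M \right)}} = \frac{2516}{1995 \frac{1 + \left(-138\right)^{2} \left(-216 - 138\right)}{-138}} = \frac{2516}{1995 \left(- \frac{1 + 19044 \left(-354\right)}{138}\right)} = \frac{2516}{1995 \left(- \frac{1 - 6741576}{138}\right)} = \frac{2516}{1995 \left(\left(- \frac{1}{138}\right) \left(-6741575\right)\right)} = \frac{2516}{1995 \cdot \frac{6741575}{138}} = \frac{2516}{1995} \cdot \frac{138}{6741575} = \frac{115736}{4483147375}$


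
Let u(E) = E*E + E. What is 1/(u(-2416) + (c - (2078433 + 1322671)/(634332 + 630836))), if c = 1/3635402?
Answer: 287462142346/1677237341443976775 ≈ 1.7139e-7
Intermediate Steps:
c = 1/3635402 ≈ 2.7507e-7
u(E) = E + E**2 (u(E) = E**2 + E = E + E**2)
1/(u(-2416) + (c - (2078433 + 1322671)/(634332 + 630836))) = 1/(-2416*(1 - 2416) + (1/3635402 - (2078433 + 1322671)/(634332 + 630836))) = 1/(-2416*(-2415) + (1/3635402 - 3401104/1265168)) = 1/(5834640 + (1/3635402 - 3401104/1265168)) = 1/(5834640 + (1/3635402 - 1*212569/79073)) = 1/(5834640 + (1/3635402 - 212569/79073)) = 1/(5834640 - 772773688665/287462142346) = 1/(1677237341443976775/287462142346) = 287462142346/1677237341443976775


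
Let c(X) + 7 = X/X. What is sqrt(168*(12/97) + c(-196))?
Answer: sqrt(139098)/97 ≈ 3.8449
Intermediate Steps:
c(X) = -6 (c(X) = -7 + X/X = -7 + 1 = -6)
sqrt(168*(12/97) + c(-196)) = sqrt(168*(12/97) - 6) = sqrt(2016/97 - 6) = sqrt(1434/97) = sqrt(139098)/97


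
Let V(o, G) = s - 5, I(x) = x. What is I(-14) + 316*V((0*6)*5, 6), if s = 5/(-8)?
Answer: -3583/2 ≈ -1791.5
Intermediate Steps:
s = -5/8 (s = 5*(-⅛) = -5/8 ≈ -0.62500)
V(o, G) = -45/8 (V(o, G) = -5/8 - 5 = -45/8)
I(-14) + 316*V((0*6)*5, 6) = -14 + 316*(-45/8) = -14 - 3555/2 = -3583/2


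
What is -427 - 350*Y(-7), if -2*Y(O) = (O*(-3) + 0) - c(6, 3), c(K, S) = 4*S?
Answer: 1148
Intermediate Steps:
Y(O) = 6 + 3*O/2 (Y(O) = -((O*(-3) + 0) - 4*3)/2 = -((-3*O + 0) - 1*12)/2 = -(-3*O - 12)/2 = -(-12 - 3*O)/2 = 6 + 3*O/2)
-427 - 350*Y(-7) = -427 - 350*(6 + (3/2)*(-7)) = -427 - 350*(6 - 21/2) = -427 - 350*(-9/2) = -427 + 1575 = 1148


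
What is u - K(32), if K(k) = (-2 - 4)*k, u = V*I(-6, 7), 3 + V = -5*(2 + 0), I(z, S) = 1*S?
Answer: 101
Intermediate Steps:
I(z, S) = S
V = -13 (V = -3 - 5*(2 + 0) = -3 - 5*2 = -3 - 10 = -13)
u = -91 (u = -13*7 = -91)
K(k) = -6*k
u - K(32) = -91 - (-6)*32 = -91 - 1*(-192) = -91 + 192 = 101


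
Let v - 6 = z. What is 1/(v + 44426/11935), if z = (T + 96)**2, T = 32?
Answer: 11935/195659076 ≈ 6.0999e-5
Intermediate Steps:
z = 16384 (z = (32 + 96)**2 = 128**2 = 16384)
v = 16390 (v = 6 + 16384 = 16390)
1/(v + 44426/11935) = 1/(16390 + 44426/11935) = 1/(195659076/11935) = 11935/195659076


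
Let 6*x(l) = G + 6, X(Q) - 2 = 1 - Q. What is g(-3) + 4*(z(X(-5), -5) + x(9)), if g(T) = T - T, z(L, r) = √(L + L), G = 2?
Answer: 64/3 ≈ 21.333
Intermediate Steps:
X(Q) = 3 - Q (X(Q) = 2 + (1 - Q) = 3 - Q)
z(L, r) = √2*√L (z(L, r) = √(2*L) = √2*√L)
g(T) = 0
x(l) = 4/3 (x(l) = (2 + 6)/6 = (⅙)*8 = 4/3)
g(-3) + 4*(z(X(-5), -5) + x(9)) = 0 + 4*(√2*√(3 - 1*(-5)) + 4/3) = 0 + 4*(√2*√(3 + 5) + 4/3) = 0 + 4*(√2*√8 + 4/3) = 0 + 4*(√2*(2*√2) + 4/3) = 0 + 4*(4 + 4/3) = 0 + 4*(16/3) = 0 + 64/3 = 64/3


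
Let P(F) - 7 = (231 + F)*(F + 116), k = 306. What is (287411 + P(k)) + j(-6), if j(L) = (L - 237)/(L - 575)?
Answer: 298652835/581 ≈ 5.1403e+5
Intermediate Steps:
P(F) = 7 + (116 + F)*(231 + F) (P(F) = 7 + (231 + F)*(F + 116) = 7 + (231 + F)*(116 + F) = 7 + (116 + F)*(231 + F))
j(L) = (-237 + L)/(-575 + L)
(287411 + P(k)) + j(-6) = (287411 + (26803 + 306² + 347*306)) + (-237 - 6)/(-575 - 6) = (287411 + (26803 + 93636 + 106182)) - 243/(-581) = (287411 + 226621) - 1/581*(-243) = 514032 + 243/581 = 298652835/581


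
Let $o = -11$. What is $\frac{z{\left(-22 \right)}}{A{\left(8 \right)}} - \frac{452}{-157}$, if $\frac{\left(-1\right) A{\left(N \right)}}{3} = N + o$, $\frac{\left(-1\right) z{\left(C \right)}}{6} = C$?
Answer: $\frac{8264}{471} \approx 17.546$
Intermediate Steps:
$z{\left(C \right)} = - 6 C$
$A{\left(N \right)} = 33 - 3 N$ ($A{\left(N \right)} = - 3 \left(N - 11\right) = - 3 \left(-11 + N\right) = 33 - 3 N$)
$\frac{z{\left(-22 \right)}}{A{\left(8 \right)}} - \frac{452}{-157} = \frac{\left(-6\right) \left(-22\right)}{33 - 24} - \frac{452}{-157} = \frac{132}{33 - 24} - - \frac{452}{157} = \frac{132}{9} + \frac{452}{157} = 132 \cdot \frac{1}{9} + \frac{452}{157} = \frac{44}{3} + \frac{452}{157} = \frac{8264}{471}$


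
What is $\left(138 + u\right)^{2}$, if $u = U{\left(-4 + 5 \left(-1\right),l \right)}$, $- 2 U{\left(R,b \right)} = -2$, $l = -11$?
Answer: $19321$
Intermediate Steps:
$U{\left(R,b \right)} = 1$ ($U{\left(R,b \right)} = \left(- \frac{1}{2}\right) \left(-2\right) = 1$)
$u = 1$
$\left(138 + u\right)^{2} = \left(138 + 1\right)^{2} = 139^{2} = 19321$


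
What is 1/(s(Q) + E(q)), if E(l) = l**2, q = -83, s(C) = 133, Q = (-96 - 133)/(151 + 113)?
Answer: 1/7022 ≈ 0.00014241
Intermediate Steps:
Q = -229/264 ≈ -0.86742
1/(s(Q) + E(q)) = 1/(133 + (-83)**2) = 1/(133 + 6889) = 1/7022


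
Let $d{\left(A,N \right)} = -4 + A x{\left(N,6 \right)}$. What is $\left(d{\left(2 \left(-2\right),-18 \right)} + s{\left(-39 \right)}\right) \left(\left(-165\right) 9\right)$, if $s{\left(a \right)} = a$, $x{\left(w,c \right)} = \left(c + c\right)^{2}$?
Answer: $919215$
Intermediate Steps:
$x{\left(w,c \right)} = 4 c^{2}$ ($x{\left(w,c \right)} = \left(2 c\right)^{2} = 4 c^{2}$)
$d{\left(A,N \right)} = -4 + 144 A$ ($d{\left(A,N \right)} = -4 + A 4 \cdot 6^{2} = -4 + A 4 \cdot 36 = -4 + A 144 = -4 + 144 A$)
$\left(d{\left(2 \left(-2\right),-18 \right)} + s{\left(-39 \right)}\right) \left(\left(-165\right) 9\right) = \left(\left(-4 + 144 \cdot 2 \left(-2\right)\right) - 39\right) \left(\left(-165\right) 9\right) = \left(\left(-4 + 144 \left(-4\right)\right) - 39\right) \left(-1485\right) = \left(\left(-4 - 576\right) - 39\right) \left(-1485\right) = \left(-580 - 39\right) \left(-1485\right) = \left(-619\right) \left(-1485\right) = 919215$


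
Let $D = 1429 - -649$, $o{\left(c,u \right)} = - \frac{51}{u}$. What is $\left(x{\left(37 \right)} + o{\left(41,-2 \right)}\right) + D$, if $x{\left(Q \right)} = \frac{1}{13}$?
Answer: $\frac{54693}{26} \approx 2103.6$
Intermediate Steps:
$D = 2078$ ($D = 1429 + 649 = 2078$)
$x{\left(Q \right)} = \frac{1}{13}$
$\left(x{\left(37 \right)} + o{\left(41,-2 \right)}\right) + D = \left(\frac{1}{13} - \frac{51}{-2}\right) + 2078 = \left(\frac{1}{13} - - \frac{51}{2}\right) + 2078 = \left(\frac{1}{13} + \frac{51}{2}\right) + 2078 = \frac{665}{26} + 2078 = \frac{54693}{26}$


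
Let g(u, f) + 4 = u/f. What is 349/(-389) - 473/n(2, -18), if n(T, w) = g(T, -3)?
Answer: 547105/5446 ≈ 100.46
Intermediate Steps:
g(u, f) = -4 + u/f
n(T, w) = -4 - T/3 (n(T, w) = -4 + T/(-3) = -4 + T*(-⅓) = -4 - T/3)
349/(-389) - 473/n(2, -18) = 349/(-389) - 473/(-4 - ⅓*2) = 349*(-1/389) - 473/(-4 - ⅔) = -349/389 - 473/(-14/3) = -349/389 - 473*(-3/14) = -349/389 + 1419/14 = 547105/5446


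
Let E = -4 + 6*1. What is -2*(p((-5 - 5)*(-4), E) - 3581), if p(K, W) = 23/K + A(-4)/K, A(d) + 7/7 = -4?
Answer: 71611/10 ≈ 7161.1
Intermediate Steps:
A(d) = -5 (A(d) = -1 - 4 = -5)
E = 2 (E = -4 + 6 = 2)
p(K, W) = 18/K (p(K, W) = 23/K - 5/K = 18/K)
-2*(p((-5 - 5)*(-4), E) - 3581) = -2*(18/(((-5 - 5)*(-4))) - 3581) = -2*(18/((-10*(-4))) - 3581) = -2*(18/40 - 3581) = -2*(18*(1/40) - 3581) = -2*(9/20 - 3581) = -2*(-71611/20) = 71611/10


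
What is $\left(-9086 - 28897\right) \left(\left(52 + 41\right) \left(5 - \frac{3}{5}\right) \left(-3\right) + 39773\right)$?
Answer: $- \frac{7320349641}{5} \approx -1.4641 \cdot 10^{9}$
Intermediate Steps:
$\left(-9086 - 28897\right) \left(\left(52 + 41\right) \left(5 - \frac{3}{5}\right) \left(-3\right) + 39773\right) = - 37983 \left(93 \left(5 - \frac{3}{5}\right) \left(-3\right) + 39773\right) = - 37983 \left(93 \cdot \frac{22}{5} \left(-3\right) + 39773\right) = - 37983 \left(93 \left(- \frac{66}{5}\right) + 39773\right) = - 37983 \left(- \frac{6138}{5} + 39773\right) = \left(-37983\right) \frac{192727}{5} = - \frac{7320349641}{5}$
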